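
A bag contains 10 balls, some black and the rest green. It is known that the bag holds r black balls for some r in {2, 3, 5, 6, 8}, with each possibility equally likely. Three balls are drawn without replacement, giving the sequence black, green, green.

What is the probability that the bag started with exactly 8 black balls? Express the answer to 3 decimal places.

0.038

Under each hypothesis, the probability of the observed sequence is: P(data | r = 2) = (2/10)(8/9)(7/8) = 7/45; P(data | r = 3) = (3/10)(7/9)(6/8) = 7/40; P(data | r = 5) = (5/10)(5/9)(4/8) = 5/36; P(data | r = 6) = (6/10)(4/9)(3/8) = 1/10; P(data | r = 8) = (8/10)(2/9)(1/8) = 1/45.
Weighting by the prior gives 1/5 · 7/45 = 7/225, 1/5 · 7/40 = 7/200, 1/5 · 5/36 = 1/36, 1/5 · 1/10 = 1/50, 1/5 · 1/45 = 1/225; these sum to 71/600.
Therefore the posterior P(r = 8 | data) = (1/225) / (71/600) = 8/213.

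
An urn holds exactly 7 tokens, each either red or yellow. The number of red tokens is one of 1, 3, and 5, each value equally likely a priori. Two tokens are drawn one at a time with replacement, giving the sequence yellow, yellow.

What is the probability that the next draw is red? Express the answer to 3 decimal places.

For each hypothesis, P(data | H) works out to: P(data | r = 1) = (6/7)(6/7) = 36/49; P(data | r = 3) = (4/7)(4/7) = 16/49; P(data | r = 5) = (2/7)(2/7) = 4/49.
Weighting by the prior gives 1/3 · 36/49 = 12/49, 1/3 · 16/49 = 16/147, 1/3 · 4/49 = 4/147; with total 8/21.
The posterior is then P(r = 1 | data) = 9/14, P(r = 3 | data) = 2/7, P(r = 5 | data) = 1/14.
The predictive probability is P(red next | data) = (1/7)(9/14) + (3/7)(2/7) + (5/7)(1/14) = 13/49.

0.265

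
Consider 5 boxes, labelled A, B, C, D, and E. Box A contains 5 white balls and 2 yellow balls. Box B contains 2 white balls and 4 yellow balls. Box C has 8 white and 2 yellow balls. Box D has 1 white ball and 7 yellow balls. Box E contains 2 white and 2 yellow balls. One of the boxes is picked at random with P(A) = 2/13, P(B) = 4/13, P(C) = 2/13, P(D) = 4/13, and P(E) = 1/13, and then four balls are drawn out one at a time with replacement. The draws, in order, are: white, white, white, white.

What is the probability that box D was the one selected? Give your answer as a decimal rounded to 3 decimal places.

The likelihood of the observed sequence under each hypothesis: P(data | box A) = (5/7)(5/7)(5/7)(5/7) = 0.26031; P(data | box B) = (2/6)(2/6)(2/6)(2/6) = 0.012346; P(data | box C) = (8/10)(8/10)(8/10)(8/10) = 0.4096; P(data | box D) = (1/8)(1/8)(1/8)(1/8) = 0.00024414; P(data | box E) = (2/4)(2/4)(2/4)(2/4) = 0.0625.
Weighting by the prior gives 2/13 · 0.26031 = 0.040047, 4/13 · 0.012346 = 0.0037987, 2/13 · 0.4096 = 0.063015, 4/13 · 0.00024414 = 7.512e-05, 1/13 · 0.0625 = 0.0048077; with total 0.11174.
Therefore the posterior P(box D | data) = (7.512e-05) / (0.11174) = 0.00067225.

0.001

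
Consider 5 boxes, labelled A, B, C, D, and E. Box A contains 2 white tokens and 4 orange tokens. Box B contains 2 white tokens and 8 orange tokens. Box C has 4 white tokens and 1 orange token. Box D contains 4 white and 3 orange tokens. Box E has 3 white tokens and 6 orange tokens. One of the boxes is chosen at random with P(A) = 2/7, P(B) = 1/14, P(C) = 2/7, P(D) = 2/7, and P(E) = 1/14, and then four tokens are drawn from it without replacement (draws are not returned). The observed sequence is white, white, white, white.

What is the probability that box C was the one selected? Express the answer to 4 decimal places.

0.8750

Compute the likelihood of the observed sequence for each case: P(data | box A) = (2/6)(1/5)(0/4) = 0; P(data | box B) = (2/10)(1/9)(0/8) = 0; P(data | box C) = (4/5)(3/4)(2/3)(1/2) = 1/5; P(data | box D) = (4/7)(3/6)(2/5)(1/4) = 1/35; P(data | box E) = (3/9)(2/8)(1/7)(0/6) = 0.
The prior-weighted likelihoods are 2/7 · 0 = 0, 1/14 · 0 = 0, 2/7 · 1/5 = 2/35, 2/7 · 1/35 = 2/245, 1/14 · 0 = 0; these sum to 16/245.
Therefore the posterior P(box C | data) = (2/35) / (16/245) = 7/8.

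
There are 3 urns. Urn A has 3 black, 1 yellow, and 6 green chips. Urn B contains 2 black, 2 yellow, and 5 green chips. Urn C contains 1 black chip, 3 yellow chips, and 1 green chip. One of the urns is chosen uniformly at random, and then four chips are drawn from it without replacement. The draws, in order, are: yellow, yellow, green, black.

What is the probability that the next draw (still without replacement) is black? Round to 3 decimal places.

0.023

Compute the likelihood of the observed sequence for each case: P(data | urn A) = (1/10)(0/9) = 0; P(data | urn B) = (2/9)(1/8)(5/7)(2/6) = 0.0066138; P(data | urn C) = (3/5)(2/4)(1/3)(1/2) = 0.05.
The prior-weighted likelihoods are 1/3 · 0 = 0, 1/3 · 0.0066138 = 0.0022046, 1/3 · 0.05 = 0.016667; these sum to 0.018871.
Normalising, the posterior is P(urn A | data) = 0, P(urn B | data) = 0.11682, P(urn C | data) = 0.88318.
Averaging over the posterior, P(black next | data) = (1/5)(0.11682) + (0)(0.88318) = 0.023364.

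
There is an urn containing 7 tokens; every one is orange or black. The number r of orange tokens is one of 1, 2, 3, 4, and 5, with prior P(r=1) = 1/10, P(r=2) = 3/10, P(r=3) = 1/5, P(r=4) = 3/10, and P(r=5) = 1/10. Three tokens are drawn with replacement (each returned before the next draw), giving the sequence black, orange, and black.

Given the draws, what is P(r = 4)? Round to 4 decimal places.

For each hypothesis, P(data | H) works out to: P(data | r = 1) = (6/7)(1/7)(6/7) = 0.10496; P(data | r = 2) = (5/7)(2/7)(5/7) = 0.14577; P(data | r = 3) = (4/7)(3/7)(4/7) = 0.13994; P(data | r = 4) = (3/7)(4/7)(3/7) = 0.10496; P(data | r = 5) = (2/7)(5/7)(2/7) = 0.058309.
Weighting by the prior gives 1/10 · 0.10496 = 0.010496, 3/10 · 0.14577 = 0.043732, 1/5 · 0.13994 = 0.027988, 3/10 · 0.10496 = 0.031487, 1/10 · 0.058309 = 0.0058309; these sum to 0.11953.
Hence P(r = 4 | data) = (0.031487) / (0.11953) = 0.26341.

0.2634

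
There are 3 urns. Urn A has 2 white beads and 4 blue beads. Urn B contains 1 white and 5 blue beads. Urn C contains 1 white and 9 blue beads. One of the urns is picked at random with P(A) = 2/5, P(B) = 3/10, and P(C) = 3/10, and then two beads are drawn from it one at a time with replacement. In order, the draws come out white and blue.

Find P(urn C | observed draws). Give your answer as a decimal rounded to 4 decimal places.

0.1714

The likelihood of the observed sequence under each hypothesis: P(data | urn A) = (2/6)(4/6) = 0.22222; P(data | urn B) = (1/6)(5/6) = 0.13889; P(data | urn C) = (1/10)(9/10) = 0.09.
Weighting by the prior gives 2/5 · 0.22222 = 0.088889, 3/10 · 0.13889 = 0.041667, 3/10 · 0.09 = 0.027; with total 0.15756.
By Bayes' rule, P(urn C | data) = (0.027) / (0.15756) = 0.17137.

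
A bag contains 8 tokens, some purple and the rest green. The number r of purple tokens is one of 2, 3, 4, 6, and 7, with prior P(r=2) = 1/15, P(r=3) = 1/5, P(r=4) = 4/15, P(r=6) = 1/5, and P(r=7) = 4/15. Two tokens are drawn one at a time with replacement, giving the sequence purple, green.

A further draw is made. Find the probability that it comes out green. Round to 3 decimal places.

For each hypothesis, P(data | H) works out to: P(data | r = 2) = (2/8)(6/8) = 3/16; P(data | r = 3) = (3/8)(5/8) = 15/64; P(data | r = 4) = (4/8)(4/8) = 1/4; P(data | r = 6) = (6/8)(2/8) = 3/16; P(data | r = 7) = (7/8)(1/8) = 7/64.
The prior-weighted likelihoods are 1/15 · 3/16 = 1/80, 1/5 · 15/64 = 3/64, 4/15 · 1/4 = 1/15, 1/5 · 3/16 = 3/80, 4/15 · 7/64 = 7/240; summing to 37/192.
Normalising, the posterior is P(r = 2 | data) = 0.064865, P(r = 3 | data) = 0.24324, P(r = 4 | data) = 0.34595, P(r = 6 | data) = 0.19459, P(r = 7 | data) = 0.15135.
Averaging over the posterior, P(green next | data) = (3/4)(0.064865) + (5/8)(0.24324) + (1/2)(0.34595) + (1/4)(0.19459) + (1/8)(0.15135) = 0.44122.

0.441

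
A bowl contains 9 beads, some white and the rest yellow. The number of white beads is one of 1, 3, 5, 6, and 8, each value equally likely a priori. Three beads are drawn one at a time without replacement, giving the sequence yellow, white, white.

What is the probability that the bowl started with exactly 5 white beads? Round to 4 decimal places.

For each hypothesis, P(data | H) works out to: P(data | r = 1) = (8/9)(1/8)(0/7) = 0; P(data | r = 3) = (6/9)(3/8)(2/7) = 0.071429; P(data | r = 5) = (4/9)(5/8)(4/7) = 0.15873; P(data | r = 6) = (3/9)(6/8)(5/7) = 0.17857; P(data | r = 8) = (1/9)(8/8)(7/7) = 0.11111.
Multiplying each by its prior: 1/5 · 0 = 0, 1/5 · 0.071429 = 0.014286, 1/5 · 0.15873 = 0.031746, 1/5 · 0.17857 = 0.035714, 1/5 · 0.11111 = 0.022222; with total 0.10397.
Hence P(r = 5 | data) = (0.031746) / (0.10397) = 0.30534.

0.3053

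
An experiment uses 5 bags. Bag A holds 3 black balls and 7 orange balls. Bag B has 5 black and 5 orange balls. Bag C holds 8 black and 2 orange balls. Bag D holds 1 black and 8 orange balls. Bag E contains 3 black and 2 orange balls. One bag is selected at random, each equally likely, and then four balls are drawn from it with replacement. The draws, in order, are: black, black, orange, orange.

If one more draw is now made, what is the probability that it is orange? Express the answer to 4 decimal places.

0.4959

The likelihood of the observed sequence under each hypothesis: P(data | bag A) = (3/10)(3/10)(7/10)(7/10) = 0.0441; P(data | bag B) = (5/10)(5/10)(5/10)(5/10) = 0.0625; P(data | bag C) = (8/10)(8/10)(2/10)(2/10) = 0.0256; P(data | bag D) = (1/9)(1/9)(8/9)(8/9) = 0.0097546; P(data | bag E) = (3/5)(3/5)(2/5)(2/5) = 0.0576.
Weighting by the prior gives 1/5 · 0.0441 = 0.00882, 1/5 · 0.0625 = 0.0125, 1/5 · 0.0256 = 0.00512, 1/5 · 0.0097546 = 0.0019509, 1/5 · 0.0576 = 0.01152; these sum to 0.039911.
Normalising, the posterior is P(bag A | data) = 0.22099, P(bag B | data) = 0.3132, P(bag C | data) = 0.12829, P(bag D | data) = 0.048882, P(bag E | data) = 0.28864.
So P(orange next | data) = Σ P(orange next | H) P(H | data) = (7/10)(0.22099) + (1/2)(0.3132) + (1/5)(0.12829) + (8/9)(0.048882) + (2/5)(0.28864) = 0.49586.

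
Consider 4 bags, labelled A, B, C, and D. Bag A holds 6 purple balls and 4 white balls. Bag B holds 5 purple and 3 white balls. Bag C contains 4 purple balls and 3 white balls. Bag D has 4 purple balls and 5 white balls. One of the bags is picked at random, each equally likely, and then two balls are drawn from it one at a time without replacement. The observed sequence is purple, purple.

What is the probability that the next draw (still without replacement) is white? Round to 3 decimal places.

Compute the likelihood of the observed sequence for each case: P(data | bag A) = (6/10)(5/9) = 1/3; P(data | bag B) = (5/8)(4/7) = 5/14; P(data | bag C) = (4/7)(3/6) = 2/7; P(data | bag D) = (4/9)(3/8) = 1/6.
The prior-weighted likelihoods are 1/4 · 1/3 = 1/12, 1/4 · 5/14 = 5/56, 1/4 · 2/7 = 1/14, 1/4 · 1/6 = 1/24; with total 2/7.
Normalising, the posterior is P(bag A | data) = 7/24, P(bag B | data) = 5/16, P(bag C | data) = 1/4, P(bag D | data) = 7/48.
Averaging over the posterior, P(white next | data) = (1/2)(7/24) + (1/2)(5/16) + (3/5)(1/4) + (5/7)(7/48) = 89/160.

0.556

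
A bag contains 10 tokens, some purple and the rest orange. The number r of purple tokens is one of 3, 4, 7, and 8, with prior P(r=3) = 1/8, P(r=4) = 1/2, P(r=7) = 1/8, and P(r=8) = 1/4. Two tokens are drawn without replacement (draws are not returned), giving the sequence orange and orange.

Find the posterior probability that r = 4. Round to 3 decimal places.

Under each hypothesis, the probability of the observed sequence is: P(data | r = 3) = (7/10)(6/9) = 7/15; P(data | r = 4) = (6/10)(5/9) = 1/3; P(data | r = 7) = (3/10)(2/9) = 1/15; P(data | r = 8) = (2/10)(1/9) = 1/45.
Multiplying each by its prior: 1/8 · 7/15 = 7/120, 1/2 · 1/3 = 1/6, 1/8 · 1/15 = 1/120, 1/4 · 1/45 = 1/180; these sum to 43/180.
Therefore the posterior P(r = 4 | data) = (1/6) / (43/180) = 30/43.

0.698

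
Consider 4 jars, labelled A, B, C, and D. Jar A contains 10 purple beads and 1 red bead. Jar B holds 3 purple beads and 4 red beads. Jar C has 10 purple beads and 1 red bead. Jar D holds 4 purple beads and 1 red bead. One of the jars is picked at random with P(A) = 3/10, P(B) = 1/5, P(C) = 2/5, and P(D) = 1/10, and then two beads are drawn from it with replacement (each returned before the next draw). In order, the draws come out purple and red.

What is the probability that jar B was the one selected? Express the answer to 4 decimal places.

0.3988

The likelihood of the observed sequence under each hypothesis: P(data | jar A) = (10/11)(1/11) = 0.082645; P(data | jar B) = (3/7)(4/7) = 0.2449; P(data | jar C) = (10/11)(1/11) = 0.082645; P(data | jar D) = (4/5)(1/5) = 0.16.
The prior-weighted likelihoods are 3/10 · 0.082645 = 0.024793, 1/5 · 0.2449 = 0.04898, 2/5 · 0.082645 = 0.033058, 1/10 · 0.16 = 0.016; these sum to 0.12283.
By Bayes' rule, P(jar B | data) = (0.04898) / (0.12283) = 0.39876.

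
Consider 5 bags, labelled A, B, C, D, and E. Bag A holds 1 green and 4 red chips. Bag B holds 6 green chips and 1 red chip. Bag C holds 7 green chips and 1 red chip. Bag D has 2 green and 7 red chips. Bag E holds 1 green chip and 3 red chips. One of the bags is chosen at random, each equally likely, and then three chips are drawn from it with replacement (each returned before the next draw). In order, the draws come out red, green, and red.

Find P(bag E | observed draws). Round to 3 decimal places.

0.324

Compute the likelihood of the observed sequence for each case: P(data | bag A) = (4/5)(1/5)(4/5) = 0.128; P(data | bag B) = (1/7)(6/7)(1/7) = 0.017493; P(data | bag C) = (1/8)(7/8)(1/8) = 0.013672; P(data | bag D) = (7/9)(2/9)(7/9) = 0.13443; P(data | bag E) = (3/4)(1/4)(3/4) = 0.14062.
The prior-weighted likelihoods are 1/5 · 0.128 = 0.0256, 1/5 · 0.017493 = 0.0034985, 1/5 · 0.013672 = 0.0027344, 1/5 · 0.13443 = 0.026886, 1/5 · 0.14062 = 0.028125; summing to 0.086844.
So P(bag E | data) = (0.028125) / (0.086844) = 0.32386.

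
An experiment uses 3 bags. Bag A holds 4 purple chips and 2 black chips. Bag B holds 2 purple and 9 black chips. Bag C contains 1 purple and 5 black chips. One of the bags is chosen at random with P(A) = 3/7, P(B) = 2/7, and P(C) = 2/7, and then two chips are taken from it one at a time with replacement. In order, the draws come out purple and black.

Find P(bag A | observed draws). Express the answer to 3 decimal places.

Under each hypothesis, the probability of the observed sequence is: P(data | bag A) = (4/6)(2/6) = 0.22222; P(data | bag B) = (2/11)(9/11) = 0.14876; P(data | bag C) = (1/6)(5/6) = 0.13889.
Multiplying each by its prior: 3/7 · 0.22222 = 0.095238, 2/7 · 0.14876 = 0.042503, 2/7 · 0.13889 = 0.039683; these sum to 0.17742.
Hence P(bag A | data) = (0.095238) / (0.17742) = 0.53678.

0.537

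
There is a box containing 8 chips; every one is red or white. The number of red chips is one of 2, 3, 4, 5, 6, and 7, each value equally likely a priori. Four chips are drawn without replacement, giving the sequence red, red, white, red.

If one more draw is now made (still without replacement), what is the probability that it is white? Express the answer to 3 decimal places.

0.333

The likelihood of the observed sequence under each hypothesis: P(data | r = 2) = (2/8)(1/7)(6/6)(0/5) = 0; P(data | r = 3) = (3/8)(2/7)(5/6)(1/5) = 1/56; P(data | r = 4) = (4/8)(3/7)(4/6)(2/5) = 2/35; P(data | r = 5) = (5/8)(4/7)(3/6)(3/5) = 3/28; P(data | r = 6) = (6/8)(5/7)(2/6)(4/5) = 1/7; P(data | r = 7) = (7/8)(6/7)(1/6)(5/5) = 1/8.
The prior-weighted likelihoods are 1/6 · 0 = 0, 1/6 · 1/56 = 1/336, 1/6 · 2/35 = 1/105, 1/6 · 3/28 = 1/56, 1/6 · 1/7 = 1/42, 1/6 · 1/8 = 1/48; these sum to 3/40.
The posterior is then P(r = 2 | data) = 0, P(r = 3 | data) = 5/126, P(r = 4 | data) = 8/63, P(r = 5 | data) = 5/21, P(r = 6 | data) = 20/63, P(r = 7 | data) = 5/18.
The predictive probability is P(white next | data) = (1)(5/126) + (3/4)(8/63) + (1/2)(5/21) + (1/4)(20/63) + (0)(5/18) = 1/3.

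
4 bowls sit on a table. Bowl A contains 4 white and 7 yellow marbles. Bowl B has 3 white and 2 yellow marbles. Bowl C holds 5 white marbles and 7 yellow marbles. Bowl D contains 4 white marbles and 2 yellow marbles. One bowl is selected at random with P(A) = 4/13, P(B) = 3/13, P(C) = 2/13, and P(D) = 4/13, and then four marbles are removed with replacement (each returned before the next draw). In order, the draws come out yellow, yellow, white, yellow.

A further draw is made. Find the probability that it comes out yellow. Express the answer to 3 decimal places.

0.549

Compute the likelihood of the observed sequence for each case: P(data | bowl A) = (7/11)(7/11)(4/11)(7/11) = 0.093709; P(data | bowl B) = (2/5)(2/5)(3/5)(2/5) = 0.0384; P(data | bowl C) = (7/12)(7/12)(5/12)(7/12) = 0.082706; P(data | bowl D) = (2/6)(2/6)(4/6)(2/6) = 0.024691.
Weighting by the prior gives 4/13 · 0.093709 = 0.028834, 3/13 · 0.0384 = 0.0088615, 2/13 · 0.082706 = 0.012724, 4/13 · 0.024691 = 0.0075973; these sum to 0.058017.
The posterior is then P(bowl A | data) = 0.49699, P(bowl B | data) = 0.15274, P(bowl C | data) = 0.21932, P(bowl D | data) = 0.13095.
The predictive probability is P(yellow next | data) = (7/11)(0.49699) + (2/5)(0.15274) + (7/12)(0.21932) + (1/3)(0.13095) = 0.54895.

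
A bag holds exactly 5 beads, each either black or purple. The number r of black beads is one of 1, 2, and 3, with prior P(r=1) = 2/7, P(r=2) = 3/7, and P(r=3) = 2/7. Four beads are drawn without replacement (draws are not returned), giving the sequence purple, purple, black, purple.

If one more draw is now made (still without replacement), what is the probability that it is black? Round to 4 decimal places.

Under each hypothesis, the probability of the observed sequence is: P(data | r = 1) = (4/5)(3/4)(1/3)(2/2) = 1/5; P(data | r = 2) = (3/5)(2/4)(2/3)(1/2) = 1/10; P(data | r = 3) = (2/5)(1/4)(3/3)(0/2) = 0.
Weighting by the prior gives 2/7 · 1/5 = 2/35, 3/7 · 1/10 = 3/70, 2/7 · 0 = 0; these sum to 1/10.
Normalising, the posterior is P(r = 1 | data) = 4/7, P(r = 2 | data) = 3/7, P(r = 3 | data) = 0.
The predictive probability is P(black next | data) = (0)(4/7) + (1)(3/7) = 3/7.

0.4286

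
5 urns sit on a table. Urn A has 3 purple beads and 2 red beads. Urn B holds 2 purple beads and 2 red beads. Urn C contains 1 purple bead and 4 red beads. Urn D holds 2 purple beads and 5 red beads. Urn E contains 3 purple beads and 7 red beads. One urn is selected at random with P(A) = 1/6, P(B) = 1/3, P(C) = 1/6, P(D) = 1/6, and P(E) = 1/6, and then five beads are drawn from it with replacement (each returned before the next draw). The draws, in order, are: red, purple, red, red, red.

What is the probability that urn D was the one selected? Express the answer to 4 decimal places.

For each hypothesis, P(data | H) works out to: P(data | urn A) = (2/5)(3/5)(2/5)(2/5)(2/5) = 0.01536; P(data | urn B) = (2/4)(2/4)(2/4)(2/4)(2/4) = 0.03125; P(data | urn C) = (4/5)(1/5)(4/5)(4/5)(4/5) = 0.08192; P(data | urn D) = (5/7)(2/7)(5/7)(5/7)(5/7) = 0.074374; P(data | urn E) = (7/10)(3/10)(7/10)(7/10)(7/10) = 0.07203.
The prior-weighted likelihoods are 1/6 · 0.01536 = 0.00256, 1/3 · 0.03125 = 0.010417, 1/6 · 0.08192 = 0.013653, 1/6 · 0.074374 = 0.012396, 1/6 · 0.07203 = 0.012005; summing to 0.051031.
Hence P(urn D | data) = (0.012396) / (0.051031) = 0.24291.

0.2429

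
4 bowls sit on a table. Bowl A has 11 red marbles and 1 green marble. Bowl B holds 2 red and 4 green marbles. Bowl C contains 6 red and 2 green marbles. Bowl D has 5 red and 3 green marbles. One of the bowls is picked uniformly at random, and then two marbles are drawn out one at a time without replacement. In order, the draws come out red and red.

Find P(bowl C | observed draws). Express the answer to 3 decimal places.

0.299

Compute the likelihood of the observed sequence for each case: P(data | bowl A) = (11/12)(10/11) = 5/6; P(data | bowl B) = (2/6)(1/5) = 1/15; P(data | bowl C) = (6/8)(5/7) = 15/28; P(data | bowl D) = (5/8)(4/7) = 5/14.
Weighting by the prior gives 1/4 · 5/6 = 5/24, 1/4 · 1/15 = 1/60, 1/4 · 15/28 = 15/112, 1/4 · 5/14 = 5/56; summing to 251/560.
Therefore the posterior P(bowl C | data) = (15/112) / (251/560) = 75/251.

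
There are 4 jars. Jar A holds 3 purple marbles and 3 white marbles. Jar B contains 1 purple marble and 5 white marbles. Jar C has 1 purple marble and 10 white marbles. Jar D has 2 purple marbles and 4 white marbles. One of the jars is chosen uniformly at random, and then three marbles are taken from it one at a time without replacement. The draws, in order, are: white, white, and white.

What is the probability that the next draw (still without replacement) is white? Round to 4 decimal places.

0.7015

For each hypothesis, P(data | H) works out to: P(data | jar A) = (3/6)(2/5)(1/4) = 1/20; P(data | jar B) = (5/6)(4/5)(3/4) = 1/2; P(data | jar C) = (10/11)(9/10)(8/9) = 8/11; P(data | jar D) = (4/6)(3/5)(2/4) = 1/5.
Multiplying each by its prior: 1/4 · 1/20 = 1/80, 1/4 · 1/2 = 1/8, 1/4 · 8/11 = 2/11, 1/4 · 1/5 = 1/20; with total 65/176.
The posterior is then P(jar A | data) = 11/325, P(jar B | data) = 22/65, P(jar C | data) = 32/65, P(jar D | data) = 44/325.
So P(white next | data) = Σ P(white next | H) P(H | data) = (0)(11/325) + (2/3)(22/65) + (7/8)(32/65) + (1/3)(44/325) = 228/325.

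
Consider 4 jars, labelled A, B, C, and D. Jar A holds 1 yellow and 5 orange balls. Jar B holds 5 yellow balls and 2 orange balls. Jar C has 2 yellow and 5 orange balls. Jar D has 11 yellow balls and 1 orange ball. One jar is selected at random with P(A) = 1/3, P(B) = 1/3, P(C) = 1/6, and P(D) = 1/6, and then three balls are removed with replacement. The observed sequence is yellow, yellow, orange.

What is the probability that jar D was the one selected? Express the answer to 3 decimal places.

0.150

Under each hypothesis, the probability of the observed sequence is: P(data | jar A) = (1/6)(1/6)(5/6) = 0.023148; P(data | jar B) = (5/7)(5/7)(2/7) = 0.14577; P(data | jar C) = (2/7)(2/7)(5/7) = 0.058309; P(data | jar D) = (11/12)(11/12)(1/12) = 0.070023.
The prior-weighted likelihoods are 1/3 · 0.023148 = 0.007716, 1/3 · 0.14577 = 0.048591, 1/6 · 0.058309 = 0.0097182, 1/6 · 0.070023 = 0.011671; these sum to 0.077696.
So P(jar D | data) = (0.011671) / (0.077696) = 0.15021.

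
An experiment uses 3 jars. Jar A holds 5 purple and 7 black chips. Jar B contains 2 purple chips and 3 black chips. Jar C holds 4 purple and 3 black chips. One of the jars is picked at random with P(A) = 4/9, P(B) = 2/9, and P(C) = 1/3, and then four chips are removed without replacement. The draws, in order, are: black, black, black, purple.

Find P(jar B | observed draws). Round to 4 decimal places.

0.3129

Under each hypothesis, the probability of the observed sequence is: P(data | jar A) = (7/12)(6/11)(5/10)(5/9) = 0.088384; P(data | jar B) = (3/5)(2/4)(1/3)(2/2) = 0.1; P(data | jar C) = (3/7)(2/6)(1/5)(4/4) = 0.028571.
Multiplying each by its prior: 4/9 · 0.088384 = 0.039282, 2/9 · 0.1 = 0.022222, 1/3 · 0.028571 = 0.0095238; these sum to 0.071028.
Therefore the posterior P(jar B | data) = (0.022222) / (0.071028) = 0.31287.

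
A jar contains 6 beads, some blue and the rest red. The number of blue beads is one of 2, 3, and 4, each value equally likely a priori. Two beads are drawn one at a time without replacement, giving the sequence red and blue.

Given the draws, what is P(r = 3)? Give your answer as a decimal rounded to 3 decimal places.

0.360

The likelihood of the observed sequence under each hypothesis: P(data | r = 2) = (4/6)(2/5) = 4/15; P(data | r = 3) = (3/6)(3/5) = 3/10; P(data | r = 4) = (2/6)(4/5) = 4/15.
Multiplying each by its prior: 1/3 · 4/15 = 4/45, 1/3 · 3/10 = 1/10, 1/3 · 4/15 = 4/45; with total 5/18.
By Bayes' rule, P(r = 3 | data) = (1/10) / (5/18) = 9/25.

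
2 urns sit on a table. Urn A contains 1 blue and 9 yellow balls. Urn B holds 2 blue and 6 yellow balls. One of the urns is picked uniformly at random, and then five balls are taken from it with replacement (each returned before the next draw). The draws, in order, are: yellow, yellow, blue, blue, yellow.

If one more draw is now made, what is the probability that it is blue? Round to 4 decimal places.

Compute the likelihood of the observed sequence for each case: P(data | urn A) = (9/10)(9/10)(1/10)(1/10)(9/10) = 0.00729; P(data | urn B) = (6/8)(6/8)(2/8)(2/8)(6/8) = 0.026367.
The prior-weighted likelihoods are 1/2 · 0.00729 = 0.003645, 1/2 · 0.026367 = 0.013184; summing to 0.016829.
Normalising, the posterior is P(urn A | data) = 0.2166, P(urn B | data) = 0.7834.
Averaging over the posterior, P(blue next | data) = (1/10)(0.2166) + (1/4)(0.7834) = 0.21751.

0.2175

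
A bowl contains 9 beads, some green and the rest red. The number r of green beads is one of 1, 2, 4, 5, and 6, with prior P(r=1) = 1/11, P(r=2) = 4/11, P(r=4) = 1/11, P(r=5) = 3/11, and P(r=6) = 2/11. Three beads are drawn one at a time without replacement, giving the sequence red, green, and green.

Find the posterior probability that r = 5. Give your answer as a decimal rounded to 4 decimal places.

Compute the likelihood of the observed sequence for each case: P(data | r = 1) = (8/9)(1/8)(0/7) = 0; P(data | r = 2) = (7/9)(2/8)(1/7) = 1/36; P(data | r = 4) = (5/9)(4/8)(3/7) = 5/42; P(data | r = 5) = (4/9)(5/8)(4/7) = 10/63; P(data | r = 6) = (3/9)(6/8)(5/7) = 5/28.
Weighting by the prior gives 1/11 · 0 = 0, 4/11 · 1/36 = 1/99, 1/11 · 5/42 = 5/462, 3/11 · 10/63 = 10/231, 2/11 · 5/28 = 5/154; with total 67/693.
So P(r = 5 | data) = (10/231) / (67/693) = 30/67.

0.4478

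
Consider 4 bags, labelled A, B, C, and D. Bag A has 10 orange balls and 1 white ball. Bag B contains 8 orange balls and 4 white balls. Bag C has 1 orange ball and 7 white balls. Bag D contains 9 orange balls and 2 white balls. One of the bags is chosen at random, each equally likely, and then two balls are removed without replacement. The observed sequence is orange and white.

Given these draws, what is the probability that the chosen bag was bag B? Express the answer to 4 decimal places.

0.3898

Compute the likelihood of the observed sequence for each case: P(data | bag A) = (10/11)(1/10) = 0.090909; P(data | bag B) = (8/12)(4/11) = 0.24242; P(data | bag C) = (1/8)(7/7) = 0.125; P(data | bag D) = (9/11)(2/10) = 0.16364.
The prior-weighted likelihoods are 1/4 · 0.090909 = 0.022727, 1/4 · 0.24242 = 0.060606, 1/4 · 0.125 = 0.03125, 1/4 · 0.16364 = 0.040909; summing to 0.15549.
By Bayes' rule, P(bag B | data) = (0.060606) / (0.15549) = 0.38977.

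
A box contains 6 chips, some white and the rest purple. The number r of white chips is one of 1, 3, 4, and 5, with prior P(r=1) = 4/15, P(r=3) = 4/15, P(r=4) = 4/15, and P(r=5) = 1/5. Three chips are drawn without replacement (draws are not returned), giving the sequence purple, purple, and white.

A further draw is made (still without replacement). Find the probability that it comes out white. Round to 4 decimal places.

0.4348

Compute the likelihood of the observed sequence for each case: P(data | r = 1) = (5/6)(4/5)(1/4) = 1/6; P(data | r = 3) = (3/6)(2/5)(3/4) = 3/20; P(data | r = 4) = (2/6)(1/5)(4/4) = 1/15; P(data | r = 5) = (1/6)(0/5) = 0.
Weighting by the prior gives 4/15 · 1/6 = 2/45, 4/15 · 3/20 = 1/25, 4/15 · 1/15 = 4/225, 1/5 · 0 = 0; these sum to 23/225.
Normalising, the posterior is P(r = 1 | data) = 10/23, P(r = 3 | data) = 9/23, P(r = 4 | data) = 4/23, P(r = 5 | data) = 0.
So P(white next | data) = Σ P(white next | H) P(H | data) = (0)(10/23) + (2/3)(9/23) + (1)(4/23) = 10/23.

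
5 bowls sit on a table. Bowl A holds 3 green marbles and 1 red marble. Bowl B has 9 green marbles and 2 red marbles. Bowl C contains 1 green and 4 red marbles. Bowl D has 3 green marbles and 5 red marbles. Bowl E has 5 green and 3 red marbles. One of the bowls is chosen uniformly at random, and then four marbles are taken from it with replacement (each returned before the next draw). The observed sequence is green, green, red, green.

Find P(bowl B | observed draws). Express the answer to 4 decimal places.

0.2964

For each hypothesis, P(data | H) works out to: P(data | bowl A) = (3/4)(3/4)(1/4)(3/4) = 0.10547; P(data | bowl B) = (9/11)(9/11)(2/11)(9/11) = 0.099583; P(data | bowl C) = (1/5)(1/5)(4/5)(1/5) = 0.0064; P(data | bowl D) = (3/8)(3/8)(5/8)(3/8) = 0.032959; P(data | bowl E) = (5/8)(5/8)(3/8)(5/8) = 0.091553.
Multiplying each by its prior: 1/5 · 0.10547 = 0.021094, 1/5 · 0.099583 = 0.019917, 1/5 · 0.0064 = 0.00128, 1/5 · 0.032959 = 0.0065918, 1/5 · 0.091553 = 0.018311; summing to 0.067193.
Therefore the posterior P(bowl B | data) = (0.019917) / (0.067193) = 0.29641.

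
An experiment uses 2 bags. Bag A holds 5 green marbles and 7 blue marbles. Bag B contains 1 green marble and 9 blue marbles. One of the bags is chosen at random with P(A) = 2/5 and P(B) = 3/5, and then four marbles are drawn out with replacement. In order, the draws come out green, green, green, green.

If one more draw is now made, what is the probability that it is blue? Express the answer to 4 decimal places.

For each hypothesis, P(data | H) works out to: P(data | bag A) = (5/12)(5/12)(5/12)(5/12) = 0.030141; P(data | bag B) = (1/10)(1/10)(1/10)(1/10) = 0.0001.
The prior-weighted likelihoods are 2/5 · 0.030141 = 0.012056, 3/5 · 0.0001 = 6e-05; with total 0.012116.
Dividing through by the total gives posterior P(bag A | data) = 0.99505, P(bag B | data) = 0.004952.
So P(blue next | data) = Σ P(blue next | H) P(H | data) = (7/12)(0.99505) + (9/10)(0.004952) = 0.5849.

0.5849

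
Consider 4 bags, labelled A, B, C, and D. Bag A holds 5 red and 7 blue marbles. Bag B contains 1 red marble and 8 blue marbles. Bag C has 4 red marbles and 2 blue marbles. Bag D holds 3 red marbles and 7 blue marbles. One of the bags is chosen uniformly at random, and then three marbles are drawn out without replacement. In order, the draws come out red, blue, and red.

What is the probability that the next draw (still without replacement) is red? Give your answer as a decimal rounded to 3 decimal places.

For each hypothesis, P(data | H) works out to: P(data | bag A) = (5/12)(7/11)(4/10) = 0.10606; P(data | bag B) = (1/9)(8/8)(0/7) = 0; P(data | bag C) = (4/6)(2/5)(3/4) = 0.2; P(data | bag D) = (3/10)(7/9)(2/8) = 0.058333.
Multiplying each by its prior: 1/4 · 0.10606 = 0.026515, 1/4 · 0 = 0, 1/4 · 0.2 = 0.05, 1/4 · 0.058333 = 0.014583; summing to 0.091098.
Normalising, the posterior is P(bag A | data) = 0.29106, P(bag B | data) = 0, P(bag C | data) = 0.54886, P(bag D | data) = 0.16008.
The predictive probability is P(red next | data) = (1/3)(0.29106) + (2/3)(0.54886) + (1/7)(0.16008) = 0.48579.

0.486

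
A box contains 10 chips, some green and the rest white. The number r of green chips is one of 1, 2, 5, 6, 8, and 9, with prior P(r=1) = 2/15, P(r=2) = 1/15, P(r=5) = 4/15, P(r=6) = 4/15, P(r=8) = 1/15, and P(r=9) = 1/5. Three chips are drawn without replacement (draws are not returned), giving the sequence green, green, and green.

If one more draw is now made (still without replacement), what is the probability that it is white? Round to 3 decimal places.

The likelihood of the observed sequence under each hypothesis: P(data | r = 1) = (1/10)(0/9) = 0; P(data | r = 2) = (2/10)(1/9)(0/8) = 0; P(data | r = 5) = (5/10)(4/9)(3/8) = 1/12; P(data | r = 6) = (6/10)(5/9)(4/8) = 1/6; P(data | r = 8) = (8/10)(7/9)(6/8) = 7/15; P(data | r = 9) = (9/10)(8/9)(7/8) = 7/10.
Multiplying each by its prior: 2/15 · 0 = 0, 1/15 · 0 = 0, 4/15 · 1/12 = 1/45, 4/15 · 1/6 = 2/45, 1/15 · 7/15 = 7/225, 1/5 · 7/10 = 7/50; with total 107/450.
Dividing through by the total gives posterior P(r = 1 | data) = 0, P(r = 2 | data) = 0, P(r = 5 | data) = 10/107, P(r = 6 | data) = 20/107, P(r = 8 | data) = 14/107, P(r = 9 | data) = 63/107.
Averaging over the posterior, P(white next | data) = (5/7)(10/107) + (4/7)(20/107) + (2/7)(14/107) + (1/7)(63/107) = 221/749.

0.295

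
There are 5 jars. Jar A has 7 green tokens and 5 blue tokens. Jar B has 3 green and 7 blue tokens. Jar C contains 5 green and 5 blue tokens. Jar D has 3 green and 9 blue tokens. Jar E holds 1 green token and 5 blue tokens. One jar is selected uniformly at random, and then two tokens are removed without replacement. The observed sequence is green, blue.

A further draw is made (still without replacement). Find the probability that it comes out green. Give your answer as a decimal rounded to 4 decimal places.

Under each hypothesis, the probability of the observed sequence is: P(data | jar A) = (7/12)(5/11) = 0.26515; P(data | jar B) = (3/10)(7/9) = 0.23333; P(data | jar C) = (5/10)(5/9) = 0.27778; P(data | jar D) = (3/12)(9/11) = 0.20455; P(data | jar E) = (1/6)(5/5) = 0.16667.
The prior-weighted likelihoods are 1/5 · 0.26515 = 0.05303, 1/5 · 0.23333 = 0.046667, 1/5 · 0.27778 = 0.055556, 1/5 · 0.20455 = 0.040909, 1/5 · 0.16667 = 0.033333; summing to 0.22949.
Normalising, the posterior is P(jar A | data) = 0.23107, P(jar B | data) = 0.20335, P(jar C | data) = 0.24208, P(jar D | data) = 0.17826, P(jar E | data) = 0.14525.
So P(green next | data) = Σ P(green next | H) P(H | data) = (3/5)(0.23107) + (1/4)(0.20335) + (1/2)(0.24208) + (1/5)(0.17826) + (0)(0.14525) = 0.34617.

0.3462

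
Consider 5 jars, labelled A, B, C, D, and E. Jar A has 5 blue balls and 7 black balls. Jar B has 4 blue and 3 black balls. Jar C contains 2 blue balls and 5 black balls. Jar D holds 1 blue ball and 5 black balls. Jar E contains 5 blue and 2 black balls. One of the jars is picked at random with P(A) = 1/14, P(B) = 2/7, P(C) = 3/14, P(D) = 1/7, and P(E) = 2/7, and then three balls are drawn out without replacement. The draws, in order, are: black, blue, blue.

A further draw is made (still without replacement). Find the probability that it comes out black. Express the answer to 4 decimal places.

0.4402

For each hypothesis, P(data | H) works out to: P(data | jar A) = (7/12)(5/11)(4/10) = 0.10606; P(data | jar B) = (3/7)(4/6)(3/5) = 0.17143; P(data | jar C) = (5/7)(2/6)(1/5) = 0.047619; P(data | jar D) = (5/6)(1/5)(0/4) = 0; P(data | jar E) = (2/7)(5/6)(4/5) = 0.19048.
Weighting by the prior gives 1/14 · 0.10606 = 0.0075758, 2/7 · 0.17143 = 0.04898, 3/14 · 0.047619 = 0.010204, 1/7 · 0 = 0, 2/7 · 0.19048 = 0.054422; these sum to 0.12118.
Dividing through by the total gives posterior P(jar A | data) = 0.062516, P(jar B | data) = 0.40418, P(jar C | data) = 0.084205, P(jar D | data) = 0, P(jar E | data) = 0.44909.
Averaging over the posterior, P(black next | data) = (2/3)(0.062516) + (1/2)(0.40418) + (1)(0.084205) + (1/4)(0.44909) = 0.44025.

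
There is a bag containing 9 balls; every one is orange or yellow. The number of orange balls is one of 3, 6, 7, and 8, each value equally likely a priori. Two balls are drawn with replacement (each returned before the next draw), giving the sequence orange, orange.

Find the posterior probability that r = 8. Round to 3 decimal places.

0.405

Under each hypothesis, the probability of the observed sequence is: P(data | r = 3) = (3/9)(3/9) = 1/9; P(data | r = 6) = (6/9)(6/9) = 4/9; P(data | r = 7) = (7/9)(7/9) = 49/81; P(data | r = 8) = (8/9)(8/9) = 64/81.
Multiplying each by its prior: 1/4 · 1/9 = 1/36, 1/4 · 4/9 = 1/9, 1/4 · 49/81 = 49/324, 1/4 · 64/81 = 16/81; with total 79/162.
Therefore the posterior P(r = 8 | data) = (16/81) / (79/162) = 32/79.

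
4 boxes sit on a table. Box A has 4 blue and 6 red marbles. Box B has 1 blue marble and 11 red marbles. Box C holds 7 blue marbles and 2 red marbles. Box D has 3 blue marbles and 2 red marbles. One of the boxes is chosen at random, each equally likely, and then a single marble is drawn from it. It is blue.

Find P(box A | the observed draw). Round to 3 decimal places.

0.215

Compute the likelihood of this draw for each case: P(data | box A) = (4/10) = 2/5; P(data | box B) = (1/12) = 1/12; P(data | box C) = (7/9) = 7/9; P(data | box D) = (3/5) = 3/5.
Weighting by the prior gives 1/4 · 2/5 = 1/10, 1/4 · 1/12 = 1/48, 1/4 · 7/9 = 7/36, 1/4 · 3/5 = 3/20; summing to 67/144.
By Bayes' rule, P(box A | data) = (1/10) / (67/144) = 72/335.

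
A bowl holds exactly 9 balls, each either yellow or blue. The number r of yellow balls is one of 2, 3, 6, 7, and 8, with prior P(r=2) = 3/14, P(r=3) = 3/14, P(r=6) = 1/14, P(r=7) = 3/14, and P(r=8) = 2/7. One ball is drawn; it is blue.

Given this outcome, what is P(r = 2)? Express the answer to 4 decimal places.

The likelihood of this draw under each hypothesis: P(data | r = 2) = (7/9) = 7/9; P(data | r = 3) = (6/9) = 2/3; P(data | r = 6) = (3/9) = 1/3; P(data | r = 7) = (2/9) = 2/9; P(data | r = 8) = (1/9) = 1/9.
The prior-weighted likelihoods are 3/14 · 7/9 = 1/6, 3/14 · 2/3 = 1/7, 1/14 · 1/3 = 1/42, 3/14 · 2/9 = 1/21, 2/7 · 1/9 = 2/63; summing to 26/63.
So P(r = 2 | data) = (1/6) / (26/63) = 21/52.

0.4038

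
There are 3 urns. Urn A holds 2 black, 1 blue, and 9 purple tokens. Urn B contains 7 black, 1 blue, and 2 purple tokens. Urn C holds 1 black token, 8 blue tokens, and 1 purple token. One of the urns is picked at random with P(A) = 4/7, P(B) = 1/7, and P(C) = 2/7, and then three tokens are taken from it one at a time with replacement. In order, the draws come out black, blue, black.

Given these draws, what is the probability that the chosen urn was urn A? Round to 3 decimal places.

0.125

Compute the likelihood of the observed sequence for each case: P(data | urn A) = (2/12)(1/12)(2/12) = 0.0023148; P(data | urn B) = (7/10)(1/10)(7/10) = 0.049; P(data | urn C) = (1/10)(8/10)(1/10) = 0.008.
The prior-weighted likelihoods are 4/7 · 0.0023148 = 0.0013228, 1/7 · 0.049 = 0.007, 2/7 · 0.008 = 0.0022857; with total 0.010608.
Hence P(urn A | data) = (0.0013228) / (0.010608) = 0.12469.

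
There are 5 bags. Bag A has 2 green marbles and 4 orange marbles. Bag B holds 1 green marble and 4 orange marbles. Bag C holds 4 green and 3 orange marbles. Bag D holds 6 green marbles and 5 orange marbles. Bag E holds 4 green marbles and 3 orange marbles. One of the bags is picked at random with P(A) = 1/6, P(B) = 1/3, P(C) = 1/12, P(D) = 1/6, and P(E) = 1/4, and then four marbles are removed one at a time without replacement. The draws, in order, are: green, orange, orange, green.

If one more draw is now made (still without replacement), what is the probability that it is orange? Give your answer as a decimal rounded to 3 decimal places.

0.498

For each hypothesis, P(data | H) works out to: P(data | bag A) = (2/6)(4/5)(3/4)(1/3) = 0.066667; P(data | bag B) = (1/5)(4/4)(3/3)(0/2) = 0; P(data | bag C) = (4/7)(3/6)(2/5)(3/4) = 0.085714; P(data | bag D) = (6/11)(5/10)(4/9)(5/8) = 0.075758; P(data | bag E) = (4/7)(3/6)(2/5)(3/4) = 0.085714.
Multiplying each by its prior: 1/6 · 0.066667 = 0.011111, 1/3 · 0 = 0, 1/12 · 0.085714 = 0.0071429, 1/6 · 0.075758 = 0.012626, 1/4 · 0.085714 = 0.021429; with total 0.052309.
Normalising, the posterior is P(bag A | data) = 0.21241, P(bag B | data) = 0, P(bag C | data) = 0.13655, P(bag D | data) = 0.24138, P(bag E | data) = 0.40966.
So P(orange next | data) = Σ P(orange next | H) P(H | data) = (1)(0.21241) + (1/3)(0.13655) + (3/7)(0.24138) + (1/3)(0.40966) = 0.49793.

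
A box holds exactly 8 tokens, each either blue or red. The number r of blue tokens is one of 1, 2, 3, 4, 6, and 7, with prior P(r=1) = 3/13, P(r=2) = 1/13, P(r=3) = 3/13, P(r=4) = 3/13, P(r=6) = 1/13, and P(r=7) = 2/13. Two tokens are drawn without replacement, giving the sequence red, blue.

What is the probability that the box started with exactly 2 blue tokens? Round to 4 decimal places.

0.0789

For each hypothesis, P(data | H) works out to: P(data | r = 1) = (7/8)(1/7) = 1/8; P(data | r = 2) = (6/8)(2/7) = 3/14; P(data | r = 3) = (5/8)(3/7) = 15/56; P(data | r = 4) = (4/8)(4/7) = 2/7; P(data | r = 6) = (2/8)(6/7) = 3/14; P(data | r = 7) = (1/8)(7/7) = 1/8.
Weighting by the prior gives 3/13 · 1/8 = 3/104, 1/13 · 3/14 = 3/182, 3/13 · 15/56 = 45/728, 3/13 · 2/7 = 6/91, 1/13 · 3/14 = 3/182, 2/13 · 1/8 = 1/52; summing to 19/91.
Hence P(r = 2 | data) = (3/182) / (19/91) = 3/38.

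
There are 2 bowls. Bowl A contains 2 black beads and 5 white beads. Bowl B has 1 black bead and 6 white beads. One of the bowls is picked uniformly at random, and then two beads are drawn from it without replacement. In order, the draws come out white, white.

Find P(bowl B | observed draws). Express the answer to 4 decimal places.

0.6000

The likelihood of the observed sequence under each hypothesis: P(data | bowl A) = (5/7)(4/6) = 10/21; P(data | bowl B) = (6/7)(5/6) = 5/7.
Multiplying each by its prior: 1/2 · 10/21 = 5/21, 1/2 · 5/7 = 5/14; with total 25/42.
Hence P(bowl B | data) = (5/14) / (25/42) = 3/5.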